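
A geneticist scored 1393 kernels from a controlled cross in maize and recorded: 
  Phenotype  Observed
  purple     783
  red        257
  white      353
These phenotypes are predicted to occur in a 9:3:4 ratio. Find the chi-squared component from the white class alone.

0.065

Under the 9:3:4 hypothesis (Σ ratio = 16, N = 1393):
  purple: 1393 × 9/16 = 783.5625
  red: 1393 × 3/16 = 261.1875
  white: 1393 × 4/16 = 348.25
Contribution of white: (353 − 348.25)² / 348.25 = 0.0648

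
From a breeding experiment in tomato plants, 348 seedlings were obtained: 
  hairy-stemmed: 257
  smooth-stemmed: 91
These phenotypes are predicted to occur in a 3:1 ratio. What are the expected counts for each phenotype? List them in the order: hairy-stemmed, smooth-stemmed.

261, 87

Expected counts for N = 348 under a 3:1 ratio (total parts = 4):
  hairy-stemmed: 348 × 3/4 = 261
  smooth-stemmed: 348 × 1/4 = 87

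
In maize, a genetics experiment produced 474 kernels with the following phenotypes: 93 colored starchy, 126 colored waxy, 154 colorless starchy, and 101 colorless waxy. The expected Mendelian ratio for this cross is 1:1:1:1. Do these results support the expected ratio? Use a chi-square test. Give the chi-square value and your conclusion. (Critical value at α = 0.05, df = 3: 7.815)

Total ratio parts = 4. Expected numbers out of 474:
  colored starchy: 474 × 1/4 = 118.5
  colored waxy: 474 × 1/4 = 118.5
  colorless starchy: 474 × 1/4 = 118.5
  colorless waxy: 474 × 1/4 = 118.5
χ² = Σ (O − E)² / E
  colored starchy: (93 − 118.5)² / 118.5 = 5.4873
  colored waxy: (126 − 118.5)² / 118.5 = 0.4747
  colorless starchy: (154 − 118.5)² / 118.5 = 10.6350
  colorless waxy: (101 − 118.5)² / 118.5 = 2.5844
χ² = 5.4873 + 0.4747 + 10.6350 + 2.5844 = 19.1814 ≈ 19.181
Degrees of freedom = 4 − 1 = 3; critical value at α = 0.05 is 7.815.
Since 19.181 > 7.815, we reject the null hypothesis — the data do not fit the 1:1:1:1 ratio.

19.181; not consistent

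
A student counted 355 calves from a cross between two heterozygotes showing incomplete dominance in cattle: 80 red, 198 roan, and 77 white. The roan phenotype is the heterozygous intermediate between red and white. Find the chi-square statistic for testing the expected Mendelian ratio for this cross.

4.786

With incomplete dominance, a heterozygote × heterozygote cross gives a 1:2:1 phenotypic ratio.
Total ratio parts = 4. Expected numbers out of 355:
  red: 355 × 1/4 = 88.75
  roan: 355 × 2/4 = 177.5
  white: 355 × 1/4 = 88.75
χ² = Σ (O − E)² / E
  red: (80 − 88.75)² / 88.75 = 0.8627
  roan: (198 − 177.5)² / 177.5 = 2.3676
  white: (77 − 88.75)² / 88.75 = 1.5556
χ² = 0.8627 + 2.3676 + 1.5556 = 4.7859 ≈ 4.786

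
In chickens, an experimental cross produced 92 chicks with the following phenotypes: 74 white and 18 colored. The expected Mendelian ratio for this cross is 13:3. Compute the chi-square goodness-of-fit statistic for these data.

0.040

Expected counts for N = 92 under a 13:3 ratio (total parts = 16):
  white: 92 × 13/16 = 74.75
  colored: 92 × 3/16 = 17.25
χ² = Σ (O − E)² / E
  white: (74 − 74.75)² / 74.75 = 0.0075
  colored: (18 − 17.25)² / 17.25 = 0.0326
χ² = 0.0075 + 0.0326 = 0.0401 ≈ 0.040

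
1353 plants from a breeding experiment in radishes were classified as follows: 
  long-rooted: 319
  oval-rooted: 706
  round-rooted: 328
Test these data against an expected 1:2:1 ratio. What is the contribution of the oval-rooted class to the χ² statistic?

1.286

Under the 1:2:1 hypothesis (Σ ratio = 4, N = 1353):
  long-rooted: 1353 × 1/4 = 338.25
  oval-rooted: 1353 × 2/4 = 676.5
  round-rooted: 1353 × 1/4 = 338.25
Contribution of oval-rooted: (706 − 676.5)² / 676.5 = 1.2864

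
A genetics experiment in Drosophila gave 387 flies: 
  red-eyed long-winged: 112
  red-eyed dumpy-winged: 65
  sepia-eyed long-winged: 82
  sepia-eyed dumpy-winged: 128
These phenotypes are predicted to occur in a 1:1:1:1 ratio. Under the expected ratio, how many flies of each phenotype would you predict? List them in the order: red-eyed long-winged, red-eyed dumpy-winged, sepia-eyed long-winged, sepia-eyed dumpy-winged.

Total ratio parts = 4. Expected numbers out of 387:
  red-eyed long-winged: 387 × 1/4 = 96.75
  red-eyed dumpy-winged: 387 × 1/4 = 96.75
  sepia-eyed long-winged: 387 × 1/4 = 96.75
  sepia-eyed dumpy-winged: 387 × 1/4 = 96.75

96.75, 96.75, 96.75, 96.75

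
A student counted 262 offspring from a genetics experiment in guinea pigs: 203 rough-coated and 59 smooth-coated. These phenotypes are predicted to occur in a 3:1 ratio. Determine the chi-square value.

Expected counts for N = 262 under a 3:1 ratio (total parts = 4):
  rough-coated: 262 × 3/4 = 196.5
  smooth-coated: 262 × 1/4 = 65.5
χ² = Σ (O − E)² / E
  rough-coated: (203 − 196.5)² / 196.5 = 0.2150
  smooth-coated: (59 − 65.5)² / 65.5 = 0.6450
χ² = 0.2150 + 0.6450 = 0.860

0.860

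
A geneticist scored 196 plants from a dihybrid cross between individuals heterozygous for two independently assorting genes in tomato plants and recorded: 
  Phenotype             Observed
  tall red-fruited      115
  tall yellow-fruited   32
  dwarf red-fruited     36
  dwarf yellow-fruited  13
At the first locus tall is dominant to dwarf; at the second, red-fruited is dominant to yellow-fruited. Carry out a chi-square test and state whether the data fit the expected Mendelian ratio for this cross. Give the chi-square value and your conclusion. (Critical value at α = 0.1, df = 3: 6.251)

0.880; consistent

A dihybrid F₂ with independent assortment and complete dominance at both loci gives a 9:3:3:1 phenotypic ratio.
Under the 9:3:3:1 hypothesis (Σ ratio = 16, N = 196):
  tall red-fruited: 196 × 9/16 = 110.25
  tall yellow-fruited: 196 × 3/16 = 36.75
  dwarf red-fruited: 196 × 3/16 = 36.75
  dwarf yellow-fruited: 196 × 1/16 = 12.25
χ² = Σ (O − E)² / E
  tall red-fruited: (115 − 110.25)² / 110.25 = 0.2046
  tall yellow-fruited: (32 − 36.75)² / 36.75 = 0.6139
  dwarf red-fruited: (36 − 36.75)² / 36.75 = 0.0153
  dwarf yellow-fruited: (13 − 12.25)² / 12.25 = 0.0459
χ² = 0.2046 + 0.6139 + 0.0153 + 0.0459 = 0.8797 ≈ 0.880
Degrees of freedom = 4 − 1 = 3; critical value at α = 0.1 is 6.251.
Since 0.880 < 6.251, we fail to reject the null hypothesis — the data are consistent with the 9:3:3:1 ratio.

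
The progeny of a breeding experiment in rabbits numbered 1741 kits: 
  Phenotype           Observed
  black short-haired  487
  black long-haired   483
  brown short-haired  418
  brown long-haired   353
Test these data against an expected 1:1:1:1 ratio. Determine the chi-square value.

Total ratio parts = 4. Expected numbers out of 1741:
  black short-haired: 1741 × 1/4 = 435.25
  black long-haired: 1741 × 1/4 = 435.25
  brown short-haired: 1741 × 1/4 = 435.25
  brown long-haired: 1741 × 1/4 = 435.25
χ² = Σ (O − E)² / E
  black short-haired: (487 − 435.25)² / 435.25 = 6.1529
  black long-haired: (483 − 435.25)² / 435.25 = 5.2385
  brown short-haired: (418 − 435.25)² / 435.25 = 0.6837
  brown long-haired: (353 − 435.25)² / 435.25 = 15.5429
χ² = 6.1529 + 5.2385 + 0.6837 + 15.5429 = 27.618

27.618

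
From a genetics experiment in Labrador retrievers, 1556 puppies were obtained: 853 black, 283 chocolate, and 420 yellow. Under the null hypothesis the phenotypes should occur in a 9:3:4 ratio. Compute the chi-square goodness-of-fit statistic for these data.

3.298

Expected counts for N = 1556 under a 9:3:4 ratio (total parts = 16):
  black: 1556 × 9/16 = 875.25
  chocolate: 1556 × 3/16 = 291.75
  yellow: 1556 × 4/16 = 389
χ² = Σ (O − E)² / E
  black: (853 − 875.25)² / 875.25 = 0.5656
  chocolate: (283 − 291.75)² / 291.75 = 0.2624
  yellow: (420 − 389)² / 389 = 2.4704
χ² = 0.5656 + 0.2624 + 2.4704 = 3.2984 ≈ 3.298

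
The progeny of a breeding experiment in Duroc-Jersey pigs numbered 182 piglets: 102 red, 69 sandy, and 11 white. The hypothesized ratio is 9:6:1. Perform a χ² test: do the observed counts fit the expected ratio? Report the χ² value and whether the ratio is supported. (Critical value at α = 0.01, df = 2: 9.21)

0.022; consistent

The 9:6:1 ratio has 16 parts, so with N = 182 the expected counts are:
  red: 182 × 9/16 = 102.375
  sandy: 182 × 6/16 = 68.25
  white: 182 × 1/16 = 11.375
χ² = Σ (O − E)² / E
  red: (102 − 102.375)² / 102.375 = 0.0014
  sandy: (69 − 68.25)² / 68.25 = 0.0082
  white: (11 − 11.375)² / 11.375 = 0.0124
χ² = 0.0014 + 0.0082 + 0.0124 = 0.022
Degrees of freedom = 3 − 1 = 2; critical value at α = 0.01 is 9.21.
Since 0.022 < 9.21, we fail to reject the null hypothesis — the data are consistent with the 9:6:1 ratio.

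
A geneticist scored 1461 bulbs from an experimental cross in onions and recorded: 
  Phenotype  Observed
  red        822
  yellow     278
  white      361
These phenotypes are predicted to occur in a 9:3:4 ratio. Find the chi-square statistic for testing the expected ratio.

0.110

The 9:3:4 ratio has 16 parts, so with N = 1461 the expected counts are:
  red: 1461 × 9/16 = 821.8125
  yellow: 1461 × 3/16 = 273.9375
  white: 1461 × 4/16 = 365.25
χ² = Σ (O − E)² / E
  red: (822 − 821.8125)² / 821.8125 = 0.0000
  yellow: (278 − 273.9375)² / 273.9375 = 0.0602
  white: (361 − 365.25)² / 365.25 = 0.0495
χ² = 0.0000 + 0.0602 + 0.0495 = 0.1097 ≈ 0.110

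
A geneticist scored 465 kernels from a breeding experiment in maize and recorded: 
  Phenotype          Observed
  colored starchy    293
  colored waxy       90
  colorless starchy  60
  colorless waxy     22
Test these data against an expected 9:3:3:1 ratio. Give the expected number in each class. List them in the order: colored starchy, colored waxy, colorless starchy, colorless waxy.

Under the 9:3:3:1 hypothesis (Σ ratio = 16, N = 465):
  colored starchy: 465 × 9/16 = 261.5625
  colored waxy: 465 × 3/16 = 87.1875
  colorless starchy: 465 × 3/16 = 87.1875
  colorless waxy: 465 × 1/16 = 29.0625

261.5625, 87.1875, 87.1875, 29.0625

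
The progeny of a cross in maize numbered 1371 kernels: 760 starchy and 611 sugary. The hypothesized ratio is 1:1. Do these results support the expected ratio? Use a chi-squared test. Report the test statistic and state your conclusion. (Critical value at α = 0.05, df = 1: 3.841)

Total ratio parts = 2. Expected numbers out of 1371:
  starchy: 1371 × 1/2 = 685.5
  sugary: 1371 × 1/2 = 685.5
χ² = Σ (O − E)² / E
  starchy: (760 − 685.5)² / 685.5 = 8.0966
  sugary: (611 − 685.5)² / 685.5 = 8.0966
χ² = 8.0966 + 8.0966 = 16.1932 ≈ 16.193
Degrees of freedom = 2 − 1 = 1; critical value at α = 0.05 is 3.841.
Since 16.193 > 3.841, we reject the null hypothesis — the data do not fit the 1:1 ratio.

16.193; not consistent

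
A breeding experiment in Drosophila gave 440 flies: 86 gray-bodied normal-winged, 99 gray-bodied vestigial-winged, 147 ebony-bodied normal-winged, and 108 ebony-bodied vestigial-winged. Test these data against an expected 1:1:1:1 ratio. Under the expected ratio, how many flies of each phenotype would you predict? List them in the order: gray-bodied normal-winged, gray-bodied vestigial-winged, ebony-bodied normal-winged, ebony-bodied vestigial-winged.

110, 110, 110, 110

The 1:1:1:1 ratio has 4 parts, so with N = 440 the expected counts are:
  gray-bodied normal-winged: 440 × 1/4 = 110
  gray-bodied vestigial-winged: 440 × 1/4 = 110
  ebony-bodied normal-winged: 440 × 1/4 = 110
  ebony-bodied vestigial-winged: 440 × 1/4 = 110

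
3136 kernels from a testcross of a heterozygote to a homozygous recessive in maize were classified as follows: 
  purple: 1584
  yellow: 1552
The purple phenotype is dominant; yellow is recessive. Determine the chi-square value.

0.327

A testcross of a heterozygote (Aa × aa) gives a 1:1 phenotypic ratio.
Total ratio parts = 2. Expected numbers out of 3136:
  purple: 3136 × 1/2 = 1568
  yellow: 3136 × 1/2 = 1568
χ² = Σ (O − E)² / E
  purple: (1584 − 1568)² / 1568 = 0.1633
  yellow: (1552 − 1568)² / 1568 = 0.1633
χ² = 0.1633 + 0.1633 = 0.3266 ≈ 0.327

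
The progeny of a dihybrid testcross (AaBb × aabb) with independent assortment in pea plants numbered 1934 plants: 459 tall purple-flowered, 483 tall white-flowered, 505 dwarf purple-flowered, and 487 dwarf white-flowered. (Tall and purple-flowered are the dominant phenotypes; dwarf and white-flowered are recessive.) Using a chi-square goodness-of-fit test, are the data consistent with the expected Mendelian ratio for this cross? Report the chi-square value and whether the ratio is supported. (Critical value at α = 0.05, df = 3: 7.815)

2.223; consistent

A dihybrid testcross with independent assortment gives a 1:1:1:1 ratio.
Under the 1:1:1:1 hypothesis (Σ ratio = 4, N = 1934):
  tall purple-flowered: 1934 × 1/4 = 483.5
  tall white-flowered: 1934 × 1/4 = 483.5
  dwarf purple-flowered: 1934 × 1/4 = 483.5
  dwarf white-flowered: 1934 × 1/4 = 483.5
χ² = Σ (O − E)² / E
  tall purple-flowered: (459 − 483.5)² / 483.5 = 1.2415
  tall white-flowered: (483 − 483.5)² / 483.5 = 0.0005
  dwarf purple-flowered: (505 − 483.5)² / 483.5 = 0.9560
  dwarf white-flowered: (487 − 483.5)² / 483.5 = 0.0253
χ² = 1.2415 + 0.0005 + 0.9560 + 0.0253 = 2.2233 ≈ 2.223
Degrees of freedom = 4 − 1 = 3; critical value at α = 0.05 is 7.815.
Since 2.223 < 7.815, we fail to reject the null hypothesis — the data are consistent with the 1:1:1:1 ratio.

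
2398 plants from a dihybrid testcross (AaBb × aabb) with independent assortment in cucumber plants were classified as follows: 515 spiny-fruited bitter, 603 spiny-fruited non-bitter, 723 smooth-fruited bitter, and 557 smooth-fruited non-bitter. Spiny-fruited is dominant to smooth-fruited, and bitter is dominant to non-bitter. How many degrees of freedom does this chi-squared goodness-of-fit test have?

3

A dihybrid testcross with independent assortment gives a 1:1:1:1 ratio.
A goodness-of-fit test with 4 phenotype classes has df = 4 − 1 = 3.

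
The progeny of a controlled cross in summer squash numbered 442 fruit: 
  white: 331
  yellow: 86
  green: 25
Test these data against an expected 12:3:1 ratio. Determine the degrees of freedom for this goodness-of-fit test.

2

A goodness-of-fit test with 3 phenotype classes has df = 3 − 1 = 2.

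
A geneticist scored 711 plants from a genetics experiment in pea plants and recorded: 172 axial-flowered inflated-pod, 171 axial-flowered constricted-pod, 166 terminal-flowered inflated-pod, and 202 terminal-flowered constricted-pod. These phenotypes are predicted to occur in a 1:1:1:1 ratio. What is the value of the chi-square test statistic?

4.527

Total ratio parts = 4. Expected numbers out of 711:
  axial-flowered inflated-pod: 711 × 1/4 = 177.75
  axial-flowered constricted-pod: 711 × 1/4 = 177.75
  terminal-flowered inflated-pod: 711 × 1/4 = 177.75
  terminal-flowered constricted-pod: 711 × 1/4 = 177.75
χ² = Σ (O − E)² / E
  axial-flowered inflated-pod: (172 − 177.75)² / 177.75 = 0.1860
  axial-flowered constricted-pod: (171 − 177.75)² / 177.75 = 0.2563
  terminal-flowered inflated-pod: (166 − 177.75)² / 177.75 = 0.7767
  terminal-flowered constricted-pod: (202 − 177.75)² / 177.75 = 3.3084
χ² = 0.1860 + 0.2563 + 0.7767 + 3.3084 = 4.5274 ≈ 4.527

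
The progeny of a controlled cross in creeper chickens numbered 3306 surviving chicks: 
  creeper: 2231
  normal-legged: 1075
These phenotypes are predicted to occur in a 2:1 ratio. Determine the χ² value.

Under the 2:1 hypothesis (Σ ratio = 3, N = 3306):
  creeper: 3306 × 2/3 = 2204
  normal-legged: 3306 × 1/3 = 1102
χ² = Σ (O − E)² / E
  creeper: (2231 − 2204)² / 2204 = 0.3308
  normal-legged: (1075 − 1102)² / 1102 = 0.6615
χ² = 0.3308 + 0.6615 = 0.9923 ≈ 0.992

0.992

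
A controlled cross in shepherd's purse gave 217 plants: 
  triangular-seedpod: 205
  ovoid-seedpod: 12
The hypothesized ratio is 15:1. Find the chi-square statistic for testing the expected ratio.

0.192

Under the 15:1 hypothesis (Σ ratio = 16, N = 217):
  triangular-seedpod: 217 × 15/16 = 203.4375
  ovoid-seedpod: 217 × 1/16 = 13.5625
χ² = Σ (O − E)² / E
  triangular-seedpod: (205 − 203.4375)² / 203.4375 = 0.0120
  ovoid-seedpod: (12 − 13.5625)² / 13.5625 = 0.1800
χ² = 0.0120 + 0.1800 = 0.192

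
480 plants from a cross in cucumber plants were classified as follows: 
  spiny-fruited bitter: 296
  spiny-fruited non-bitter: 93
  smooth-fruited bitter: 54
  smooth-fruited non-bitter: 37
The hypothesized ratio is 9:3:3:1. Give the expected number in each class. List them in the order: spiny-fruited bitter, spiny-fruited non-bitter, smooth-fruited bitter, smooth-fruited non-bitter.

Under the 9:3:3:1 hypothesis (Σ ratio = 16, N = 480):
  spiny-fruited bitter: 480 × 9/16 = 270
  spiny-fruited non-bitter: 480 × 3/16 = 90
  smooth-fruited bitter: 480 × 3/16 = 90
  smooth-fruited non-bitter: 480 × 1/16 = 30

270, 90, 90, 30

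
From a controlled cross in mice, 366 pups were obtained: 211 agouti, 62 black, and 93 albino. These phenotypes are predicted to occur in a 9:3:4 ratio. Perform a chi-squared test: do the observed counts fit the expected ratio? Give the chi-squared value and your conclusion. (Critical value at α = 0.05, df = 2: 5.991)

Under the 9:3:4 hypothesis (Σ ratio = 16, N = 366):
  agouti: 366 × 9/16 = 205.875
  black: 366 × 3/16 = 68.625
  albino: 366 × 4/16 = 91.5
χ² = Σ (O − E)² / E
  agouti: (211 − 205.875)² / 205.875 = 0.1276
  black: (62 − 68.625)² / 68.625 = 0.6396
  albino: (93 − 91.5)² / 91.5 = 0.0246
χ² = 0.1276 + 0.6396 + 0.0246 = 0.7918 ≈ 0.792
Degrees of freedom = 3 − 1 = 2; critical value at α = 0.05 is 5.991.
Since 0.792 < 5.991, we fail to reject the null hypothesis — the data are consistent with the 9:3:4 ratio.

0.792; consistent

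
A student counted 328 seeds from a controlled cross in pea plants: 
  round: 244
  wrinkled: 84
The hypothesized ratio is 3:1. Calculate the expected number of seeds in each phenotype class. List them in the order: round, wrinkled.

Expected counts for N = 328 under a 3:1 ratio (total parts = 4):
  round: 328 × 3/4 = 246
  wrinkled: 328 × 1/4 = 82

246, 82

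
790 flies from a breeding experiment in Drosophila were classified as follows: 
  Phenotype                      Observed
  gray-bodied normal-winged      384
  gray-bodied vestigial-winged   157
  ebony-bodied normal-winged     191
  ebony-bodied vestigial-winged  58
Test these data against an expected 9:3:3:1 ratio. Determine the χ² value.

22.651

Total ratio parts = 16. Expected numbers out of 790:
  gray-bodied normal-winged: 790 × 9/16 = 444.375
  gray-bodied vestigial-winged: 790 × 3/16 = 148.125
  ebony-bodied normal-winged: 790 × 3/16 = 148.125
  ebony-bodied vestigial-winged: 790 × 1/16 = 49.375
χ² = Σ (O − E)² / E
  gray-bodied normal-winged: (384 − 444.375)² / 444.375 = 8.2028
  gray-bodied vestigial-winged: (157 − 148.125)² / 148.125 = 0.5318
  ebony-bodied normal-winged: (191 − 148.125)² / 148.125 = 12.4102
  ebony-bodied vestigial-winged: (58 − 49.375)² / 49.375 = 1.5066
χ² = 8.2028 + 0.5318 + 12.4102 + 1.5066 = 22.6514 ≈ 22.651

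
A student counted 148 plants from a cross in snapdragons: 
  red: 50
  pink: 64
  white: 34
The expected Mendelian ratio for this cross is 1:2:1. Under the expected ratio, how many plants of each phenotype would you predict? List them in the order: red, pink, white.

The 1:2:1 ratio has 4 parts, so with N = 148 the expected counts are:
  red: 148 × 1/4 = 37
  pink: 148 × 2/4 = 74
  white: 148 × 1/4 = 37

37, 74, 37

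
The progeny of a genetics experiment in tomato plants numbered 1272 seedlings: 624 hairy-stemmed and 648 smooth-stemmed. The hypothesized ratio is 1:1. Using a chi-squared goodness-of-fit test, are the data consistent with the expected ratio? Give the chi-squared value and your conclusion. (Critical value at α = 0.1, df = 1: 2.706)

The 1:1 ratio has 2 parts, so with N = 1272 the expected counts are:
  hairy-stemmed: 1272 × 1/2 = 636
  smooth-stemmed: 1272 × 1/2 = 636
χ² = Σ (O − E)² / E
  hairy-stemmed: (624 − 636)² / 636 = 0.2264
  smooth-stemmed: (648 − 636)² / 636 = 0.2264
χ² = 0.2264 + 0.2264 = 0.4528 ≈ 0.453
Degrees of freedom = 2 − 1 = 1; critical value at α = 0.1 is 2.706.
Since 0.453 < 2.706, we fail to reject the null hypothesis — the data are consistent with the 1:1 ratio.

0.453; consistent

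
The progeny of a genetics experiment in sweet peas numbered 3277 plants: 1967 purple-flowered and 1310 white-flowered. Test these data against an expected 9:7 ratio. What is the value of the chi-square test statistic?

Under the 9:7 hypothesis (Σ ratio = 16, N = 3277):
  purple-flowered: 3277 × 9/16 = 1843.3125
  white-flowered: 3277 × 7/16 = 1433.6875
χ² = Σ (O − E)² / E
  purple-flowered: (1967 − 1843.3125)² / 1843.3125 = 8.2995
  white-flowered: (1310 − 1433.6875)² / 1433.6875 = 10.6708
χ² = 8.2995 + 10.6708 = 18.9703 ≈ 18.970

18.970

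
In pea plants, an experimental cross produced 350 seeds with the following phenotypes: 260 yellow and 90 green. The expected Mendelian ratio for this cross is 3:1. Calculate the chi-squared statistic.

0.095

Total ratio parts = 4. Expected numbers out of 350:
  yellow: 350 × 3/4 = 262.5
  green: 350 × 1/4 = 87.5
χ² = Σ (O − E)² / E
  yellow: (260 − 262.5)² / 262.5 = 0.0238
  green: (90 − 87.5)² / 87.5 = 0.0714
χ² = 0.0238 + 0.0714 = 0.0952 ≈ 0.095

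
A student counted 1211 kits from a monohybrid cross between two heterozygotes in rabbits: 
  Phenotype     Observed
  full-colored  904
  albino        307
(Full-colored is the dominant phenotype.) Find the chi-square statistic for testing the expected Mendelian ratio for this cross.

0.080

For a monohybrid cross between heterozygotes with complete dominance, the expected phenotypic ratio is 3:1.
Expected counts for N = 1211 under a 3:1 ratio (total parts = 4):
  full-colored: 1211 × 3/4 = 908.25
  albino: 1211 × 1/4 = 302.75
χ² = Σ (O − E)² / E
  full-colored: (904 − 908.25)² / 908.25 = 0.0199
  albino: (307 − 302.75)² / 302.75 = 0.0597
χ² = 0.0199 + 0.0597 = 0.0796 ≈ 0.080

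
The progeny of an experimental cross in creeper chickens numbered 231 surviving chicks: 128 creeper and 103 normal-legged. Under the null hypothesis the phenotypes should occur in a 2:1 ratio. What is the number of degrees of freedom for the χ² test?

A goodness-of-fit test with 2 phenotype classes has df = 2 − 1 = 1.

1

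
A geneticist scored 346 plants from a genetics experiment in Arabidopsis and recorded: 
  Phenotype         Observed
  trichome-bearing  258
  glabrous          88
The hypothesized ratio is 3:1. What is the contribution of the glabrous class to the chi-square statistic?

The 3:1 ratio has 4 parts, so with N = 346 the expected counts are:
  trichome-bearing: 346 × 3/4 = 259.5
  glabrous: 346 × 1/4 = 86.5
Contribution of glabrous: (88 − 86.5)² / 86.5 = 0.0260

0.026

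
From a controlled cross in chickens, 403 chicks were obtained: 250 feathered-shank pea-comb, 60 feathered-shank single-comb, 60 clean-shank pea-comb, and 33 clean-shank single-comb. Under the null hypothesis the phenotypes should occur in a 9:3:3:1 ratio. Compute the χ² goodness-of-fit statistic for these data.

Total ratio parts = 16. Expected numbers out of 403:
  feathered-shank pea-comb: 403 × 9/16 = 226.6875
  feathered-shank single-comb: 403 × 3/16 = 75.5625
  clean-shank pea-comb: 403 × 3/16 = 75.5625
  clean-shank single-comb: 403 × 1/16 = 25.1875
χ² = Σ (O − E)² / E
  feathered-shank pea-comb: (250 − 226.6875)² / 226.6875 = 2.3975
  feathered-shank single-comb: (60 − 75.5625)² / 75.5625 = 3.2052
  clean-shank pea-comb: (60 − 75.5625)² / 75.5625 = 3.2052
  clean-shank single-comb: (33 − 25.1875)² / 25.1875 = 2.4232
χ² = 2.3975 + 3.2052 + 3.2052 + 2.4232 = 11.2311 ≈ 11.231

11.231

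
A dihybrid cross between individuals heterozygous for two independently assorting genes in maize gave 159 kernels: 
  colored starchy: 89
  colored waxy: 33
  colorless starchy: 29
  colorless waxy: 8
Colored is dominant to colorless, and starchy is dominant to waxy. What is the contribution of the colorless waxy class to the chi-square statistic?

A dihybrid F₂ with independent assortment and complete dominance at both loci gives a 9:3:3:1 phenotypic ratio.
The 9:3:3:1 ratio has 16 parts, so with N = 159 the expected counts are:
  colored starchy: 159 × 9/16 = 89.4375
  colored waxy: 159 × 3/16 = 29.8125
  colorless starchy: 159 × 3/16 = 29.8125
  colorless waxy: 159 × 1/16 = 9.9375
Contribution of colorless waxy: (8 − 9.9375)² / 9.9375 = 0.3778

0.378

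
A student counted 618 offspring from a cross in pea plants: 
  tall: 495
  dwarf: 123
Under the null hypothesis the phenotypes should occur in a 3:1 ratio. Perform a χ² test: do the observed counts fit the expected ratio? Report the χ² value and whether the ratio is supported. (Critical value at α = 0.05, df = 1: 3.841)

8.563; not consistent

Expected counts for N = 618 under a 3:1 ratio (total parts = 4):
  tall: 618 × 3/4 = 463.5
  dwarf: 618 × 1/4 = 154.5
χ² = Σ (O − E)² / E
  tall: (495 − 463.5)² / 463.5 = 2.1408
  dwarf: (123 − 154.5)² / 154.5 = 6.4223
χ² = 2.1408 + 6.4223 = 8.5631 ≈ 8.563
Degrees of freedom = 2 − 1 = 1; critical value at α = 0.05 is 3.841.
Since 8.563 > 3.841, we reject the null hypothesis — the data do not fit the 3:1 ratio.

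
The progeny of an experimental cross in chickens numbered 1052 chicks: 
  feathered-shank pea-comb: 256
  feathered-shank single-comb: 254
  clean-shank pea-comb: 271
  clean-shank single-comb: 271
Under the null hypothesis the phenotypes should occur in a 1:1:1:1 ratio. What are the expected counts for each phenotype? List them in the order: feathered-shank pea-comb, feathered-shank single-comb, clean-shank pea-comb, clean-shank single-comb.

263, 263, 263, 263

Under the 1:1:1:1 hypothesis (Σ ratio = 4, N = 1052):
  feathered-shank pea-comb: 1052 × 1/4 = 263
  feathered-shank single-comb: 1052 × 1/4 = 263
  clean-shank pea-comb: 1052 × 1/4 = 263
  clean-shank single-comb: 1052 × 1/4 = 263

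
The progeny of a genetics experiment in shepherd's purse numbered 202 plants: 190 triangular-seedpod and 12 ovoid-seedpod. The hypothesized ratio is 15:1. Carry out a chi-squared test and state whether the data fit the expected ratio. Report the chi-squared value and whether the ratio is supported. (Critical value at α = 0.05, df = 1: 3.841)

0.033; consistent

Under the 15:1 hypothesis (Σ ratio = 16, N = 202):
  triangular-seedpod: 202 × 15/16 = 189.375
  ovoid-seedpod: 202 × 1/16 = 12.625
χ² = Σ (O − E)² / E
  triangular-seedpod: (190 − 189.375)² / 189.375 = 0.0021
  ovoid-seedpod: (12 − 12.625)² / 12.625 = 0.0309
χ² = 0.0021 + 0.0309 = 0.033
Degrees of freedom = 2 − 1 = 1; critical value at α = 0.05 is 3.841.
Since 0.033 < 3.841, we fail to reject the null hypothesis — the data are consistent with the 15:1 ratio.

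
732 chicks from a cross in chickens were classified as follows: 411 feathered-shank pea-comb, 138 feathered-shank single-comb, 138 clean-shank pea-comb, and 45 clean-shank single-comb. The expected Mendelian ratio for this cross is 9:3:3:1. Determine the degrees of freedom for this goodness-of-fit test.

3

A goodness-of-fit test with 4 phenotype classes has df = 4 − 1 = 3.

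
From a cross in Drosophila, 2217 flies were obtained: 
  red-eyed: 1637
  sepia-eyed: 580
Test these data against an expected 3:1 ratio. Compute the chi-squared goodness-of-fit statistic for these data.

Under the 3:1 hypothesis (Σ ratio = 4, N = 2217):
  red-eyed: 2217 × 3/4 = 1662.75
  sepia-eyed: 2217 × 1/4 = 554.25
χ² = Σ (O − E)² / E
  red-eyed: (1637 − 1662.75)² / 1662.75 = 0.3988
  sepia-eyed: (580 − 554.25)² / 554.25 = 1.1963
χ² = 0.3988 + 1.1963 = 1.5951 ≈ 1.595

1.595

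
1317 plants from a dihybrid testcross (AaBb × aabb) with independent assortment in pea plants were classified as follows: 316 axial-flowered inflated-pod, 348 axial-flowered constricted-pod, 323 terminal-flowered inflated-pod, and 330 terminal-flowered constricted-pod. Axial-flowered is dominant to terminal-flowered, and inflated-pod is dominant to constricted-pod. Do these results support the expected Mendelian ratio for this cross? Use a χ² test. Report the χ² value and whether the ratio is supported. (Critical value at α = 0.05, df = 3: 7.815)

1.721; consistent

A dihybrid testcross with independent assortment gives a 1:1:1:1 ratio.
Total ratio parts = 4. Expected numbers out of 1317:
  axial-flowered inflated-pod: 1317 × 1/4 = 329.25
  axial-flowered constricted-pod: 1317 × 1/4 = 329.25
  terminal-flowered inflated-pod: 1317 × 1/4 = 329.25
  terminal-flowered constricted-pod: 1317 × 1/4 = 329.25
χ² = Σ (O − E)² / E
  axial-flowered inflated-pod: (316 − 329.25)² / 329.25 = 0.5332
  axial-flowered constricted-pod: (348 − 329.25)² / 329.25 = 1.0678
  terminal-flowered inflated-pod: (323 − 329.25)² / 329.25 = 0.1186
  terminal-flowered constricted-pod: (330 − 329.25)² / 329.25 = 0.0017
χ² = 0.5332 + 1.0678 + 0.1186 + 0.0017 = 1.7213 ≈ 1.721
Degrees of freedom = 4 − 1 = 3; critical value at α = 0.05 is 7.815.
Since 1.721 < 7.815, we fail to reject the null hypothesis — the data are consistent with the 1:1:1:1 ratio.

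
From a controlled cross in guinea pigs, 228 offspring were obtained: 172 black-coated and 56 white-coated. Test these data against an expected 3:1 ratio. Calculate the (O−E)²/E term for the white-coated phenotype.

0.018

Expected counts for N = 228 under a 3:1 ratio (total parts = 4):
  black-coated: 228 × 3/4 = 171
  white-coated: 228 × 1/4 = 57
Contribution of white-coated: (56 − 57)² / 57 = 0.0175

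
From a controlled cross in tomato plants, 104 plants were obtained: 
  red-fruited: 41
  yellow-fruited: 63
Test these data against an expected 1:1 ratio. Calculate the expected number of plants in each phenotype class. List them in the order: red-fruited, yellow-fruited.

52, 52

The 1:1 ratio has 2 parts, so with N = 104 the expected counts are:
  red-fruited: 104 × 1/2 = 52
  yellow-fruited: 104 × 1/2 = 52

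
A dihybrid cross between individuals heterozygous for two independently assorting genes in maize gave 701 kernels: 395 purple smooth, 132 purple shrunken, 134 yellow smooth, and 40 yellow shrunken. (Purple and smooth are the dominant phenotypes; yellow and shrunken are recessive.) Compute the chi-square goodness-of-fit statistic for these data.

0.385

A dihybrid F₂ with independent assortment and complete dominance at both loci gives a 9:3:3:1 phenotypic ratio.
The 9:3:3:1 ratio has 16 parts, so with N = 701 the expected counts are:
  purple smooth: 701 × 9/16 = 394.3125
  purple shrunken: 701 × 3/16 = 131.4375
  yellow smooth: 701 × 3/16 = 131.4375
  yellow shrunken: 701 × 1/16 = 43.8125
χ² = Σ (O − E)² / E
  purple smooth: (395 − 394.3125)² / 394.3125 = 0.0012
  purple shrunken: (132 − 131.4375)² / 131.4375 = 0.0024
  yellow smooth: (134 − 131.4375)² / 131.4375 = 0.0500
  yellow shrunken: (40 − 43.8125)² / 43.8125 = 0.3318
χ² = 0.0012 + 0.0024 + 0.0500 + 0.3318 = 0.3854 ≈ 0.385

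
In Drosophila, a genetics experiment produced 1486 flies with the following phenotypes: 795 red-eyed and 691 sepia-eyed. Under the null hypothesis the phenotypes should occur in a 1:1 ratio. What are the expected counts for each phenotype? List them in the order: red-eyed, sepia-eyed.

743, 743

Expected counts for N = 1486 under a 1:1 ratio (total parts = 2):
  red-eyed: 1486 × 1/2 = 743
  sepia-eyed: 1486 × 1/2 = 743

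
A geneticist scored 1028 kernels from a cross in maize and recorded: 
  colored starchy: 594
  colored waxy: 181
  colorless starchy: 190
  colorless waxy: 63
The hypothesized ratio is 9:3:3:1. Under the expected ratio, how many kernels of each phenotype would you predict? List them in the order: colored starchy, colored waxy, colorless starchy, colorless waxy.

578.25, 192.75, 192.75, 64.25

Under the 9:3:3:1 hypothesis (Σ ratio = 16, N = 1028):
  colored starchy: 1028 × 9/16 = 578.25
  colored waxy: 1028 × 3/16 = 192.75
  colorless starchy: 1028 × 3/16 = 192.75
  colorless waxy: 1028 × 1/16 = 64.25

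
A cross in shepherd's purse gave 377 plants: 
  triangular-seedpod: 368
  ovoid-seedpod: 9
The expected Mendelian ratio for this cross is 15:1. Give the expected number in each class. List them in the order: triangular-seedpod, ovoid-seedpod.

353.4375, 23.5625

Expected counts for N = 377 under a 15:1 ratio (total parts = 16):
  triangular-seedpod: 377 × 15/16 = 353.4375
  ovoid-seedpod: 377 × 1/16 = 23.5625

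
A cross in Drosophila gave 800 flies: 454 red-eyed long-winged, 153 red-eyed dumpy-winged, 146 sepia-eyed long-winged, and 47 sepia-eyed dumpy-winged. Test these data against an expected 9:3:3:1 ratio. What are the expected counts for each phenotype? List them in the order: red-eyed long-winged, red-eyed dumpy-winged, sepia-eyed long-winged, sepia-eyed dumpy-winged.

The 9:3:3:1 ratio has 16 parts, so with N = 800 the expected counts are:
  red-eyed long-winged: 800 × 9/16 = 450
  red-eyed dumpy-winged: 800 × 3/16 = 150
  sepia-eyed long-winged: 800 × 3/16 = 150
  sepia-eyed dumpy-winged: 800 × 1/16 = 50

450, 150, 150, 50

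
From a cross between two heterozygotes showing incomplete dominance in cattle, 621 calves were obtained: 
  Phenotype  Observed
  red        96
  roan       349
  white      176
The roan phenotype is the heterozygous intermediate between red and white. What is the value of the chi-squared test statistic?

With incomplete dominance, a heterozygote × heterozygote cross gives a 1:2:1 phenotypic ratio.
Under the 1:2:1 hypothesis (Σ ratio = 4, N = 621):
  red: 621 × 1/4 = 155.25
  roan: 621 × 2/4 = 310.5
  white: 621 × 1/4 = 155.25
χ² = Σ (O − E)² / E
  red: (96 − 155.25)² / 155.25 = 22.6123
  roan: (349 − 310.5)² / 310.5 = 4.7738
  white: (176 − 155.25)² / 155.25 = 2.7733
χ² = 22.6123 + 4.7738 + 2.7733 = 30.1594 ≈ 30.159

30.159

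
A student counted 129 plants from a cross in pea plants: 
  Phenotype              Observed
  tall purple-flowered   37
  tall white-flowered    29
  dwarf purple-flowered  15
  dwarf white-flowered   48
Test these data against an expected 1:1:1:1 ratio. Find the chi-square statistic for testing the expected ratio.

Total ratio parts = 4. Expected numbers out of 129:
  tall purple-flowered: 129 × 1/4 = 32.25
  tall white-flowered: 129 × 1/4 = 32.25
  dwarf purple-flowered: 129 × 1/4 = 32.25
  dwarf white-flowered: 129 × 1/4 = 32.25
χ² = Σ (O − E)² / E
  tall purple-flowered: (37 − 32.25)² / 32.25 = 0.6996
  tall white-flowered: (29 − 32.25)² / 32.25 = 0.3275
  dwarf purple-flowered: (15 − 32.25)² / 32.25 = 9.2267
  dwarf white-flowered: (48 − 32.25)² / 32.25 = 7.6919
χ² = 0.6996 + 0.3275 + 9.2267 + 7.6919 = 17.9457 ≈ 17.946

17.946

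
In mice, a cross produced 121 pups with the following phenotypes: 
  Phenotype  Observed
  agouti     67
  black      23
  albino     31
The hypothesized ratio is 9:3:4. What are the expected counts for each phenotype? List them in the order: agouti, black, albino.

Total ratio parts = 16. Expected numbers out of 121:
  agouti: 121 × 9/16 = 68.0625
  black: 121 × 3/16 = 22.6875
  albino: 121 × 4/16 = 30.25

68.0625, 22.6875, 30.25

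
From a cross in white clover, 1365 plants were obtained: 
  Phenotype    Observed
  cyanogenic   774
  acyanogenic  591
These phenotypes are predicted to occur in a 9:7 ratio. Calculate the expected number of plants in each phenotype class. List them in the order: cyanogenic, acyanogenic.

767.8125, 597.1875

Under the 9:7 hypothesis (Σ ratio = 16, N = 1365):
  cyanogenic: 1365 × 9/16 = 767.8125
  acyanogenic: 1365 × 7/16 = 597.1875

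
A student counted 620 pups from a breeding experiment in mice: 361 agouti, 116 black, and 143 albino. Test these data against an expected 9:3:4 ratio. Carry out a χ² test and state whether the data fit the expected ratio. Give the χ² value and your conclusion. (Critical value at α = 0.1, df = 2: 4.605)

1.360; consistent

The 9:3:4 ratio has 16 parts, so with N = 620 the expected counts are:
  agouti: 620 × 9/16 = 348.75
  black: 620 × 3/16 = 116.25
  albino: 620 × 4/16 = 155
χ² = Σ (O − E)² / E
  agouti: (361 − 348.75)² / 348.75 = 0.4303
  black: (116 − 116.25)² / 116.25 = 0.0005
  albino: (143 − 155)² / 155 = 0.9290
χ² = 0.4303 + 0.0005 + 0.9290 = 1.3598 ≈ 1.360
Degrees of freedom = 3 − 1 = 2; critical value at α = 0.1 is 4.605.
Since 1.360 < 4.605, we fail to reject the null hypothesis — the data are consistent with the 9:3:4 ratio.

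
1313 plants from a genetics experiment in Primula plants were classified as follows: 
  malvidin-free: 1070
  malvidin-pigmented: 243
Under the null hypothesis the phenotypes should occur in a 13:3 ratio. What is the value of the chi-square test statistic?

Under the 13:3 hypothesis (Σ ratio = 16, N = 1313):
  malvidin-free: 1313 × 13/16 = 1066.8125
  malvidin-pigmented: 1313 × 3/16 = 246.1875
χ² = Σ (O − E)² / E
  malvidin-free: (1070 − 1066.8125)² / 1066.8125 = 0.0095
  malvidin-pigmented: (243 − 246.1875)² / 246.1875 = 0.0413
χ² = 0.0095 + 0.0413 = 0.0508 ≈ 0.051

0.051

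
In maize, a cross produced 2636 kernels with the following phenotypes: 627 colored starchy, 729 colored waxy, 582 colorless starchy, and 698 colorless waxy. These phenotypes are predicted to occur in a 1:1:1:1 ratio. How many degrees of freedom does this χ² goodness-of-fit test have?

A goodness-of-fit test with 4 phenotype classes has df = 4 − 1 = 3.

3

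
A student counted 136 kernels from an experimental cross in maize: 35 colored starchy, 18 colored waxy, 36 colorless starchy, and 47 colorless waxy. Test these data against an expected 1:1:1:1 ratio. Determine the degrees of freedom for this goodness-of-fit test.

A goodness-of-fit test with 4 phenotype classes has df = 4 − 1 = 3.

3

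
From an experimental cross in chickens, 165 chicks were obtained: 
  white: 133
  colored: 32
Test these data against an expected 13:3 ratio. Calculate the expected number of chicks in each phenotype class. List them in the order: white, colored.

The 13:3 ratio has 16 parts, so with N = 165 the expected counts are:
  white: 165 × 13/16 = 134.0625
  colored: 165 × 3/16 = 30.9375

134.0625, 30.9375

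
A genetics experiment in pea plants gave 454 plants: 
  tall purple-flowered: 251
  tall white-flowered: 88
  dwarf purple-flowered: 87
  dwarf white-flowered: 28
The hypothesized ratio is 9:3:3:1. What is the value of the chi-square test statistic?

0.218

Under the 9:3:3:1 hypothesis (Σ ratio = 16, N = 454):
  tall purple-flowered: 454 × 9/16 = 255.375
  tall white-flowered: 454 × 3/16 = 85.125
  dwarf purple-flowered: 454 × 3/16 = 85.125
  dwarf white-flowered: 454 × 1/16 = 28.375
χ² = Σ (O − E)² / E
  tall purple-flowered: (251 − 255.375)² / 255.375 = 0.0750
  tall white-flowered: (88 − 85.125)² / 85.125 = 0.0971
  dwarf purple-flowered: (87 − 85.125)² / 85.125 = 0.0413
  dwarf white-flowered: (28 − 28.375)² / 28.375 = 0.0050
χ² = 0.0750 + 0.0971 + 0.0413 + 0.0050 = 0.2184 ≈ 0.218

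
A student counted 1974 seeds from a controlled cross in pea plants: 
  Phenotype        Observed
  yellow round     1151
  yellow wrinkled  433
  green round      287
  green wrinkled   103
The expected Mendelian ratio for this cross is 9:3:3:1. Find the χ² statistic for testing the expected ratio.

The 9:3:3:1 ratio has 16 parts, so with N = 1974 the expected counts are:
  yellow round: 1974 × 9/16 = 1110.375
  yellow wrinkled: 1974 × 3/16 = 370.125
  green round: 1974 × 3/16 = 370.125
  green wrinkled: 1974 × 1/16 = 123.375
χ² = Σ (O − E)² / E
  yellow round: (1151 − 1110.375)² / 1110.375 = 1.4863
  yellow wrinkled: (433 − 370.125)² / 370.125 = 10.6809
  green round: (287 − 370.125)² / 370.125 = 18.6687
  green wrinkled: (103 − 123.375)² / 123.375 = 3.3649
χ² = 1.4863 + 10.6809 + 18.6687 + 3.3649 = 34.2008 ≈ 34.201

34.201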